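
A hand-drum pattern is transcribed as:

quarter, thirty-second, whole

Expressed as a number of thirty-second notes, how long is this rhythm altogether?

41

Each duration in thirty-second notes: quarter = 8; thirty-second = 1; whole = 32.
Altogether 8 + 1 + 32 = 41 thirty-second notes.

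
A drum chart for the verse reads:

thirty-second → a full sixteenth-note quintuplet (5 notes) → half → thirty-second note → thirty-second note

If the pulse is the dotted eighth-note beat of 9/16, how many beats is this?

4.5

One dotted eighth-note beat = 6 thirty-second notes.
Convert each value to thirty-second notes: thirty-second = 1; a full sixteenth-note quintuplet (5 notes) (five quintuplet sixteenths span one quarter) = 8; half = 16; thirty-second note = 1; thirty-second note = 1.
Altogether 1 + 8 + 16 + 1 + 1 = 27.
27 ÷ 6 = 4.5 beats.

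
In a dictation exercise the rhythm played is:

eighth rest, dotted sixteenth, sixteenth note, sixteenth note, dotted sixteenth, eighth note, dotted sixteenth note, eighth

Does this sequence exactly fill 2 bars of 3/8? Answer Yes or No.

One bar of 3/8 = 12 thirty-second notes, so 2 bars = 24.
Convert each value to thirty-second notes: eighth rest = 4; dotted sixteenth = 3; sixteenth note = 2; sixteenth note = 2; dotted sixteenth = 3; eighth note = 4; dotted sixteenth note = 3; eighth = 4.
Total: 4 + 3 + 2 + 2 + 3 + 4 + 3 + 4 = 25.
25 exceeds 24, so the answer is No.

No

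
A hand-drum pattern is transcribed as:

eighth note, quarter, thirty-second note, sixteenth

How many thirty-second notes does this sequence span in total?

Each duration in thirty-second notes: eighth note = 4; quarter = 8; thirty-second note = 1; sixteenth = 2.
Adding: 4 + 8 + 1 + 2 = 15 thirty-second notes.

15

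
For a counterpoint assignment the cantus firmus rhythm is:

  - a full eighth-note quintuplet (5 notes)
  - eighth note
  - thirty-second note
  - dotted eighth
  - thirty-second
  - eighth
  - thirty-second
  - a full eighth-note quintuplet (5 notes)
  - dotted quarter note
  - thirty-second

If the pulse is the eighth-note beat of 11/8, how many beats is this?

One eighth-note beat = 4 thirty-second notes.
In thirty-second notes: a full eighth-note quintuplet (5 notes) (five quintuplet eighths span one half) = 16; eighth note = 4; thirty-second note = 1; dotted eighth = 6; thirty-second = 1; eighth = 4; thirty-second = 1; a full eighth-note quintuplet (5 notes) (five quintuplet eighths span one half) = 16; dotted quarter note = 12; thirty-second = 1.
Sum: 16 + 4 + 1 + 6 + 1 + 4 + 1 + 16 + 12 + 1 = 62.
62 ÷ 4 = 15.5 beats.

15.5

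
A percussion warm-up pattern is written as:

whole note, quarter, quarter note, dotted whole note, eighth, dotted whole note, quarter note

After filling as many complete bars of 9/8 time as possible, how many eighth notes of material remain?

One bar of 9/8 = 9 eighth notes.
Convert each value to eighth notes: whole note = 8; quarter = 2; quarter note = 2; dotted whole note = 12; eighth = 1; dotted whole note = 12; quarter note = 2.
Sum: 8 + 2 + 2 + 12 + 1 + 12 + 2 = 39.
39 ÷ 9 = 4 complete bars with 3 eighth notes remaining.

3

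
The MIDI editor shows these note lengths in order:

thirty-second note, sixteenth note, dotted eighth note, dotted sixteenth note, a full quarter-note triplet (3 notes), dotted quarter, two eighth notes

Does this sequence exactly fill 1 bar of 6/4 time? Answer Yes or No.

Yes

One bar of 6/4 = 48 thirty-second notes.
Each duration in thirty-second notes: thirty-second note = 1; sixteenth note = 2; dotted eighth note = 6; dotted sixteenth note = 3; a full quarter-note triplet (3 notes) (three triplet quarters span one half) = 16; dotted quarter = 12; eighth note = 4; eighth note = 4.
Sum: 1 + 2 + 6 + 3 + 16 + 12 + 4 + 4 = 48.
48 equals 48, so the answer is Yes.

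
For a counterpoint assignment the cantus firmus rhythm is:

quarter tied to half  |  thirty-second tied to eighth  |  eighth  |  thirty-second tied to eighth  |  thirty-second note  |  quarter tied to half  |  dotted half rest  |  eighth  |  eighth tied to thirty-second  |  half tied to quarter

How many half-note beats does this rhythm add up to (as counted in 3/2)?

7.5

One half-note beat = 16 thirty-second notes.
Each duration in thirty-second notes: quarter tied to half (quarter + half) = 24; thirty-second tied to eighth (thirty-second + eighth) = 5; eighth = 4; thirty-second tied to eighth (thirty-second + eighth) = 5; thirty-second note = 1; quarter tied to half (quarter + half) = 24; dotted half rest = 24; eighth = 4; eighth tied to thirty-second (eighth + thirty-second) = 5; half tied to quarter (half + quarter) = 24.
Altogether 24 + 5 + 4 + 5 + 1 + 24 + 24 + 4 + 5 + 24 = 120.
120 ÷ 16 = 7.5 beats.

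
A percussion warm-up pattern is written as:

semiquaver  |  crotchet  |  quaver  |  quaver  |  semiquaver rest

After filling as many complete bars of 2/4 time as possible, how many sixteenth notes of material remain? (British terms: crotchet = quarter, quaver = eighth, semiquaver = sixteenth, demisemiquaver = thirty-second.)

One bar of 2/4 = 8 sixteenth notes.
Each duration in sixteenth notes: semiquaver = 1; crotchet = 4; quaver = 2; quaver = 2; semiquaver rest = 1.
Total: 1 + 4 + 2 + 2 + 1 = 10.
10 ÷ 8 = 1 complete bar with 2 sixteenth notes remaining.

2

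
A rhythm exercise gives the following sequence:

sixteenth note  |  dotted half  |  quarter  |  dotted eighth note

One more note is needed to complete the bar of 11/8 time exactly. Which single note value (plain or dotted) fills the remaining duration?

eighth note

The bar of 11/8 = 22 sixteenth notes.
Express everything in sixteenth notes: sixteenth note = 1; dotted half = 12; quarter = 4; dotted eighth note = 3.
Altogether 1 + 12 + 4 + 3 = 20.
Remaining: 22 − 20 = 2 sixteenth notes, which is a eighth note.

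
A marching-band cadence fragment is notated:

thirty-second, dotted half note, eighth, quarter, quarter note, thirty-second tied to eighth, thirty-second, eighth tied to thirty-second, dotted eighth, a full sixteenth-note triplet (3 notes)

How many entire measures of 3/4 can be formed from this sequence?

2

One bar of 3/4 = 24 thirty-second notes.
In thirty-second notes: thirty-second = 1; dotted half note = 24; eighth = 4; quarter = 8; quarter note = 8; thirty-second tied to eighth (thirty-second + eighth) = 5; thirty-second = 1; eighth tied to thirty-second (eighth + thirty-second) = 5; dotted eighth = 6; a full sixteenth-note triplet (3 notes) (three triplet sixteenths span one eighth) = 4.
Sum: 1 + 24 + 4 + 8 + 8 + 5 + 1 + 5 + 6 + 4 = 66.
66 ÷ 24 = 2 complete bars with 18 left over.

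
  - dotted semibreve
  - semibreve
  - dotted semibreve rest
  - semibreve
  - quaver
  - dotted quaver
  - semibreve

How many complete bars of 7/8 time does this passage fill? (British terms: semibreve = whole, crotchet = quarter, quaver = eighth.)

One bar of 7/8 = 14 sixteenth notes.
Working in sixteenth notes: dotted semibreve = 24; semibreve = 16; dotted semibreve rest = 24; semibreve = 16; quaver = 2; dotted quaver = 3; semibreve = 16.
Total: 24 + 16 + 24 + 16 + 2 + 3 + 16 = 101.
101 ÷ 14 = 7 complete bars with 3 left over.

7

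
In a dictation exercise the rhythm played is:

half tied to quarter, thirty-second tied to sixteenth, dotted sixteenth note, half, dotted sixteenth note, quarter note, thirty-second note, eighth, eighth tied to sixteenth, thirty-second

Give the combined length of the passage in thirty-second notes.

Express everything in thirty-second notes: half tied to quarter (half + quarter) = 24; thirty-second tied to sixteenth (thirty-second + sixteenth) = 3; dotted sixteenth note = 3; half = 16; dotted sixteenth note = 3; quarter note = 8; thirty-second note = 1; eighth = 4; eighth tied to sixteenth (eighth + sixteenth) = 6; thirty-second = 1.
Sum: 24 + 3 + 3 + 16 + 3 + 8 + 1 + 4 + 6 + 1 = 69 thirty-second notes.

69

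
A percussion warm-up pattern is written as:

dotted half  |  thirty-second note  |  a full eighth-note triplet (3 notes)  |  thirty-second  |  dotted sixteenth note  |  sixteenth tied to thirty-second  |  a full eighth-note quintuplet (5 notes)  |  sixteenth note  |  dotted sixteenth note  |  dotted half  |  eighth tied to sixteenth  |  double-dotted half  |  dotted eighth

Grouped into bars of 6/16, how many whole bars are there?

One bar of 6/16 = 12 thirty-second notes.
In thirty-second notes: dotted half = 24; thirty-second note = 1; a full eighth-note triplet (3 notes) (three triplet eighths span one quarter) = 8; thirty-second = 1; dotted sixteenth note = 3; sixteenth tied to thirty-second (sixteenth + thirty-second) = 3; a full eighth-note quintuplet (5 notes) (five quintuplet eighths span one half) = 16; sixteenth note = 2; dotted sixteenth note = 3; dotted half = 24; eighth tied to sixteenth (eighth + sixteenth) = 6; double-dotted half = 28; dotted eighth = 6.
Total: 24 + 1 + 8 + 1 + 3 + 3 + 16 + 2 + 3 + 24 + 6 + 28 + 6 = 125.
125 ÷ 12 = 10 complete bars with 5 left over.

10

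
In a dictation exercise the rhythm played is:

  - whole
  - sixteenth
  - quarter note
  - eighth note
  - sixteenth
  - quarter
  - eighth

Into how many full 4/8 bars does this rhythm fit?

One bar of 4/8 = 8 sixteenth notes.
Working in sixteenth notes: whole = 16; sixteenth = 1; quarter note = 4; eighth note = 2; sixteenth = 1; quarter = 4; eighth = 2.
Altogether 16 + 1 + 4 + 2 + 1 + 4 + 2 = 30.
30 ÷ 8 = 3 complete bars with 6 left over.

3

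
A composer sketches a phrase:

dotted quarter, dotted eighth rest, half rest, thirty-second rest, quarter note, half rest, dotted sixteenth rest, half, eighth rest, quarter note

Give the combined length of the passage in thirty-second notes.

90

In thirty-second notes: dotted quarter = 12; dotted eighth rest = 6; half rest = 16; thirty-second rest = 1; quarter note = 8; half rest = 16; dotted sixteenth rest = 3; half = 16; eighth rest = 4; quarter note = 8.
Total: 12 + 6 + 16 + 1 + 8 + 16 + 3 + 16 + 4 + 8 = 90 thirty-second notes.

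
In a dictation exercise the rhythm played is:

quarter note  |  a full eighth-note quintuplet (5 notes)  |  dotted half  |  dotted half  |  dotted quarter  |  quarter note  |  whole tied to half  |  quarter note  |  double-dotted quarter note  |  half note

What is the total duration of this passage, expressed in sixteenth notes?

89

Express everything in sixteenth notes: quarter note = 4; a full eighth-note quintuplet (5 notes) (five quintuplet eighths span one half) = 8; dotted half = 12; dotted half = 12; dotted quarter = 6; quarter note = 4; whole tied to half (whole + half) = 24; quarter note = 4; double-dotted quarter note = 7; half note = 8.
Altogether 4 + 8 + 12 + 12 + 6 + 4 + 24 + 4 + 7 + 8 = 89 sixteenth notes.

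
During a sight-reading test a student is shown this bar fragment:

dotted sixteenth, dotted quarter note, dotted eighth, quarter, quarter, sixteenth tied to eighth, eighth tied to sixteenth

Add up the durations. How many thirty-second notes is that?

49

Working in thirty-second notes: dotted sixteenth = 3; dotted quarter note = 12; dotted eighth = 6; quarter = 8; quarter = 8; sixteenth tied to eighth (sixteenth + eighth) = 6; eighth tied to sixteenth (eighth + sixteenth) = 6.
Adding: 3 + 12 + 6 + 8 + 8 + 6 + 6 = 49 thirty-second notes.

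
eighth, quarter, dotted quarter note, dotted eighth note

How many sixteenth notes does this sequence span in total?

Convert each value to sixteenth notes: eighth = 2; quarter = 4; dotted quarter note = 6; dotted eighth note = 3.
Total: 2 + 4 + 6 + 3 = 15 sixteenth notes.

15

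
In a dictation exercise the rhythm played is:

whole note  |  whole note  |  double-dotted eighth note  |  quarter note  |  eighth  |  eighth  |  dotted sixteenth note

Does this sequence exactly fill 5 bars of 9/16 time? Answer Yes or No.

Yes

One bar of 9/16 = 18 thirty-second notes, so 5 bars = 90.
In thirty-second notes: whole note = 32; whole note = 32; double-dotted eighth note = 7; quarter note = 8; eighth = 4; eighth = 4; dotted sixteenth note = 3.
Adding: 32 + 32 + 7 + 8 + 4 + 4 + 3 = 90.
90 equals 90, so the answer is Yes.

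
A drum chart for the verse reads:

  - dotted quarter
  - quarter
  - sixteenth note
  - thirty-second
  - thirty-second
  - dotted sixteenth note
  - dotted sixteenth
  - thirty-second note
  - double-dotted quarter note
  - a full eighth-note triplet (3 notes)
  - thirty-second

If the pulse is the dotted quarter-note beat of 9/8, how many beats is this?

One dotted quarter-note beat = 12 thirty-second notes.
Convert each value to thirty-second notes: dotted quarter = 12; quarter = 8; sixteenth note = 2; thirty-second = 1; thirty-second = 1; dotted sixteenth note = 3; dotted sixteenth = 3; thirty-second note = 1; double-dotted quarter note = 14; a full eighth-note triplet (3 notes) (three triplet eighths span one quarter) = 8; thirty-second = 1.
Sum: 12 + 8 + 2 + 1 + 1 + 3 + 3 + 1 + 14 + 8 + 1 = 54.
54 ÷ 12 = 4.5 beats.

4.5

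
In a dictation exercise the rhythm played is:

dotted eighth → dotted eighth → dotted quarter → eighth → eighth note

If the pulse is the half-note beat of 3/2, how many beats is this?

2

One half-note beat = 8 sixteenth notes.
Convert each value to sixteenth notes: dotted eighth = 3; dotted eighth = 3; dotted quarter = 6; eighth = 2; eighth note = 2.
Sum: 3 + 3 + 6 + 2 + 2 = 16.
16 ÷ 8 = 2 beats.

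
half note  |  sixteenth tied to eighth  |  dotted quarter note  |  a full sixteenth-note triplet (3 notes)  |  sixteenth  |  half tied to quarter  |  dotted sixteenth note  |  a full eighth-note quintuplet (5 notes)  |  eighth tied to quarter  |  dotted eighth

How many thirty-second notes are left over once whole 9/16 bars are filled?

One bar of 9/16 = 18 thirty-second notes.
Working in thirty-second notes: half note = 16; sixteenth tied to eighth (sixteenth + eighth) = 6; dotted quarter note = 12; a full sixteenth-note triplet (3 notes) (three triplet sixteenths span one eighth) = 4; sixteenth = 2; half tied to quarter (half + quarter) = 24; dotted sixteenth note = 3; a full eighth-note quintuplet (5 notes) (five quintuplet eighths span one half) = 16; eighth tied to quarter (eighth + quarter) = 12; dotted eighth = 6.
Altogether 16 + 6 + 12 + 4 + 2 + 24 + 3 + 16 + 12 + 6 = 101.
101 ÷ 18 = 5 complete bars with 11 thirty-second notes remaining.

11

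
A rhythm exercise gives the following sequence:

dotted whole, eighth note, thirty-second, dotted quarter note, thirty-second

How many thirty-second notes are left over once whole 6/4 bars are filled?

18

One bar of 6/4 = 48 thirty-second notes.
Working in thirty-second notes: dotted whole = 48; eighth note = 4; thirty-second = 1; dotted quarter note = 12; thirty-second = 1.
Altogether 48 + 4 + 1 + 12 + 1 = 66.
66 ÷ 48 = 1 complete bar with 18 thirty-second notes remaining.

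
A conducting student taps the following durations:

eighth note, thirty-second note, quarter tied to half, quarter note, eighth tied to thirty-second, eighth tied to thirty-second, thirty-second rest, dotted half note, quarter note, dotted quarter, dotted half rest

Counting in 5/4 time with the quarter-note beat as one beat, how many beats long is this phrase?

One quarter-note beat = 8 thirty-second notes.
Working in thirty-second notes: eighth note = 4; thirty-second note = 1; quarter tied to half (quarter + half) = 24; quarter note = 8; eighth tied to thirty-second (eighth + thirty-second) = 5; eighth tied to thirty-second (eighth + thirty-second) = 5; thirty-second rest = 1; dotted half note = 24; quarter note = 8; dotted quarter = 12; dotted half rest = 24.
Altogether 4 + 1 + 24 + 8 + 5 + 5 + 1 + 24 + 8 + 12 + 24 = 116.
116 ÷ 8 = 14.5 beats.

14.5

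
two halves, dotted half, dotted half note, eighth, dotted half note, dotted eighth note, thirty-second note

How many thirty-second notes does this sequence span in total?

115

In thirty-second notes: half = 16; half = 16; dotted half = 24; dotted half note = 24; eighth = 4; dotted half note = 24; dotted eighth note = 6; thirty-second note = 1.
Altogether 16 + 16 + 24 + 24 + 4 + 24 + 6 + 1 = 115 thirty-second notes.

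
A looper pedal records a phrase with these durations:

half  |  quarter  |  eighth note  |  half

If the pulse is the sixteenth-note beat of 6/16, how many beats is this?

One sixteenth-note beat = 2 thirty-second notes.
Working in thirty-second notes: half = 16; quarter = 8; eighth note = 4; half = 16.
Total: 16 + 8 + 4 + 16 = 44.
44 ÷ 2 = 22 beats.

22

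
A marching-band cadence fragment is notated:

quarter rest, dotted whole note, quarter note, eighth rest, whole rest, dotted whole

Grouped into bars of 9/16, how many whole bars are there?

One bar of 9/16 = 9 sixteenth notes.
In sixteenth notes: quarter rest = 4; dotted whole note = 24; quarter note = 4; eighth rest = 2; whole rest = 16; dotted whole = 24.
Adding: 4 + 24 + 4 + 2 + 16 + 24 = 74.
74 ÷ 9 = 8 complete bars with 2 left over.

8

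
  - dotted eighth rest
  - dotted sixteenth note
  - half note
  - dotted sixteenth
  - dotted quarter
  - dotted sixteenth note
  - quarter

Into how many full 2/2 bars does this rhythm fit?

One bar of 2/2 = 32 thirty-second notes.
Express everything in thirty-second notes: dotted eighth rest = 6; dotted sixteenth note = 3; half note = 16; dotted sixteenth = 3; dotted quarter = 12; dotted sixteenth note = 3; quarter = 8.
Adding: 6 + 3 + 16 + 3 + 12 + 3 + 8 = 51.
51 ÷ 32 = 1 complete bar with 19 left over.

1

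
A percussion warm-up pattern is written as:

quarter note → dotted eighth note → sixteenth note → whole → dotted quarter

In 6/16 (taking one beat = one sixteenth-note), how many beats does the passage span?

30

One sixteenth-note beat = 2 thirty-second notes.
In thirty-second notes: quarter note = 8; dotted eighth note = 6; sixteenth note = 2; whole = 32; dotted quarter = 12.
Altogether 8 + 6 + 2 + 32 + 12 = 60.
60 ÷ 2 = 30 beats.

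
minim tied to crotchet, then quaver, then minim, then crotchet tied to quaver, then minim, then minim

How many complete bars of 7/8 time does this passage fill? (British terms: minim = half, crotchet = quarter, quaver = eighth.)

One bar of 7/8 = 7 eighth notes.
Each duration in eighth notes: minim tied to crotchet (minim + crotchet) = 6; quaver = 1; minim = 4; crotchet tied to quaver (crotchet + quaver) = 3; minim = 4; minim = 4.
Total: 6 + 1 + 4 + 3 + 4 + 4 = 22.
22 ÷ 7 = 3 complete bars with 1 left over.

3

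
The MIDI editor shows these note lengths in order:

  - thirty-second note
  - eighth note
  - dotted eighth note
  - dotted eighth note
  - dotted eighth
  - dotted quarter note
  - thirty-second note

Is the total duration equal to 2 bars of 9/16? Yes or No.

One bar of 9/16 = 18 thirty-second notes, so 2 bars = 36.
Express everything in thirty-second notes: thirty-second note = 1; eighth note = 4; dotted eighth note = 6; dotted eighth note = 6; dotted eighth = 6; dotted quarter note = 12; thirty-second note = 1.
Sum: 1 + 4 + 6 + 6 + 6 + 12 + 1 = 36.
36 equals 36, so the answer is Yes.

Yes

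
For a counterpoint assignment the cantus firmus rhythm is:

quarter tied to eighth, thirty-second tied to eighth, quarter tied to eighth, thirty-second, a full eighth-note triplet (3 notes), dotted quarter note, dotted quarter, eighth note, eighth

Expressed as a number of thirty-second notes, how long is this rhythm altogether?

70

Express everything in thirty-second notes: quarter tied to eighth (quarter + eighth) = 12; thirty-second tied to eighth (thirty-second + eighth) = 5; quarter tied to eighth (quarter + eighth) = 12; thirty-second = 1; a full eighth-note triplet (3 notes) (three triplet eighths span one quarter) = 8; dotted quarter note = 12; dotted quarter = 12; eighth note = 4; eighth = 4.
Adding: 12 + 5 + 12 + 1 + 8 + 12 + 12 + 4 + 4 = 70 thirty-second notes.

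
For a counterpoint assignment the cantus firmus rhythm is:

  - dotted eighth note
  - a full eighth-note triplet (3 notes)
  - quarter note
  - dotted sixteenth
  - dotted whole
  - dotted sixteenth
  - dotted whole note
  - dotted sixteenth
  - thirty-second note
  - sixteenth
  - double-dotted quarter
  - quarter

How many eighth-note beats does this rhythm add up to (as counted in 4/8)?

One eighth-note beat = 4 thirty-second notes.
Working in thirty-second notes: dotted eighth note = 6; a full eighth-note triplet (3 notes) (three triplet eighths span one quarter) = 8; quarter note = 8; dotted sixteenth = 3; dotted whole = 48; dotted sixteenth = 3; dotted whole note = 48; dotted sixteenth = 3; thirty-second note = 1; sixteenth = 2; double-dotted quarter = 14; quarter = 8.
Total: 6 + 8 + 8 + 3 + 48 + 3 + 48 + 3 + 1 + 2 + 14 + 8 = 152.
152 ÷ 4 = 38 beats.

38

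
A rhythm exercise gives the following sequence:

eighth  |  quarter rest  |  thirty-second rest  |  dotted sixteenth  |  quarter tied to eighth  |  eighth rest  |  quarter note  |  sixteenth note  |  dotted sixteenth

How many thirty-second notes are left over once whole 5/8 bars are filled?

5

One bar of 5/8 = 20 thirty-second notes.
Each duration in thirty-second notes: eighth = 4; quarter rest = 8; thirty-second rest = 1; dotted sixteenth = 3; quarter tied to eighth (quarter + eighth) = 12; eighth rest = 4; quarter note = 8; sixteenth note = 2; dotted sixteenth = 3.
Sum: 4 + 8 + 1 + 3 + 12 + 4 + 8 + 2 + 3 = 45.
45 ÷ 20 = 2 complete bars with 5 thirty-second notes remaining.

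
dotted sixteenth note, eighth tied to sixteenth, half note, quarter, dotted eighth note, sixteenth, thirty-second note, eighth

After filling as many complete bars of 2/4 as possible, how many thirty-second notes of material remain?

One bar of 2/4 = 16 thirty-second notes.
Working in thirty-second notes: dotted sixteenth note = 3; eighth tied to sixteenth (eighth + sixteenth) = 6; half note = 16; quarter = 8; dotted eighth note = 6; sixteenth = 2; thirty-second note = 1; eighth = 4.
Altogether 3 + 6 + 16 + 8 + 6 + 2 + 1 + 4 = 46.
46 ÷ 16 = 2 complete bars with 14 thirty-second notes remaining.

14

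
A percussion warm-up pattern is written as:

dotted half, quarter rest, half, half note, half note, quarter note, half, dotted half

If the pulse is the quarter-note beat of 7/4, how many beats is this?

One quarter-note beat = 2 eighth notes.
Working in eighth notes: dotted half = 6; quarter rest = 2; half = 4; half note = 4; half note = 4; quarter note = 2; half = 4; dotted half = 6.
Adding: 6 + 2 + 4 + 4 + 4 + 2 + 4 + 6 = 32.
32 ÷ 2 = 16 beats.

16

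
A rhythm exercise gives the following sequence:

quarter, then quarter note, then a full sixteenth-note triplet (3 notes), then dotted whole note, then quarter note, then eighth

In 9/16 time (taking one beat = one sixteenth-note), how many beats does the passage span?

One sixteenth-note beat = 2 thirty-second notes.
Working in thirty-second notes: quarter = 8; quarter note = 8; a full sixteenth-note triplet (3 notes) (three triplet sixteenths span one eighth) = 4; dotted whole note = 48; quarter note = 8; eighth = 4.
Adding: 8 + 8 + 4 + 48 + 8 + 4 = 80.
80 ÷ 2 = 40 beats.

40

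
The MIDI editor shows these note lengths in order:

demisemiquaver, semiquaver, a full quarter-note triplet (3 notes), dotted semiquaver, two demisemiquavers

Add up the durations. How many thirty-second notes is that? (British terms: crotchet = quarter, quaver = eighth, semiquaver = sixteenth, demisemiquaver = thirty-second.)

24

Express everything in thirty-second notes: demisemiquaver = 1; semiquaver = 2; a full quarter-note triplet (3 notes) (three triplet quarters span one half) = 16; dotted semiquaver = 3; demisemiquaver = 1; demisemiquaver = 1.
Total: 1 + 2 + 16 + 3 + 1 + 1 = 24 thirty-second notes.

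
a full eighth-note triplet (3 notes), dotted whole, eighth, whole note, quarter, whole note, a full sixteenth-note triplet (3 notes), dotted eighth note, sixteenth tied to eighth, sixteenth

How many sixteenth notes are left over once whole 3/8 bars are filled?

3

One bar of 3/8 = 6 sixteenth notes.
Each duration in sixteenth notes: a full eighth-note triplet (3 notes) (three triplet eighths span one quarter) = 4; dotted whole = 24; eighth = 2; whole note = 16; quarter = 4; whole note = 16; a full sixteenth-note triplet (3 notes) (three triplet sixteenths span one eighth) = 2; dotted eighth note = 3; sixteenth tied to eighth (sixteenth + eighth) = 3; sixteenth = 1.
Adding: 4 + 24 + 2 + 16 + 4 + 16 + 2 + 3 + 3 + 1 = 75.
75 ÷ 6 = 12 complete bars with 3 sixteenth notes remaining.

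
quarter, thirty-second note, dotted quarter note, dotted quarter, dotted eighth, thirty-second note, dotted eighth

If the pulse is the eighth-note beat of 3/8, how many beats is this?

One eighth-note beat = 4 thirty-second notes.
Express everything in thirty-second notes: quarter = 8; thirty-second note = 1; dotted quarter note = 12; dotted quarter = 12; dotted eighth = 6; thirty-second note = 1; dotted eighth = 6.
Sum: 8 + 1 + 12 + 12 + 6 + 1 + 6 = 46.
46 ÷ 4 = 11.5 beats.

11.5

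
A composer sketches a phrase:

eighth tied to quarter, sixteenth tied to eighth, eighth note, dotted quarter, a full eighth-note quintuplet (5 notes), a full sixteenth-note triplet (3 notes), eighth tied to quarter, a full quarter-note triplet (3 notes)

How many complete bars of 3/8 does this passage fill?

6

One bar of 3/8 = 6 sixteenth notes.
Convert each value to sixteenth notes: eighth tied to quarter (eighth + quarter) = 6; sixteenth tied to eighth (sixteenth + eighth) = 3; eighth note = 2; dotted quarter = 6; a full eighth-note quintuplet (5 notes) (five quintuplet eighths span one half) = 8; a full sixteenth-note triplet (3 notes) (three triplet sixteenths span one eighth) = 2; eighth tied to quarter (eighth + quarter) = 6; a full quarter-note triplet (3 notes) (three triplet quarters span one half) = 8.
Sum: 6 + 3 + 2 + 6 + 8 + 2 + 6 + 8 = 41.
41 ÷ 6 = 6 complete bars with 5 left over.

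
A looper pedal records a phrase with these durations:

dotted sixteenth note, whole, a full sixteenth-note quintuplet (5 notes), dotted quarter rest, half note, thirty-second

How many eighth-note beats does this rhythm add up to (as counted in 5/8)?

One eighth-note beat = 4 thirty-second notes.
In thirty-second notes: dotted sixteenth note = 3; whole = 32; a full sixteenth-note quintuplet (5 notes) (five quintuplet sixteenths span one quarter) = 8; dotted quarter rest = 12; half note = 16; thirty-second = 1.
Altogether 3 + 32 + 8 + 12 + 16 + 1 = 72.
72 ÷ 4 = 18 beats.

18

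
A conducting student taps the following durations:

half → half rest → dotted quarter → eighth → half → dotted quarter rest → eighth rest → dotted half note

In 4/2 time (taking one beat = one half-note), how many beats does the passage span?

6.5

One half-note beat = 4 eighth notes.
Each duration in eighth notes: half = 4; half rest = 4; dotted quarter = 3; eighth = 1; half = 4; dotted quarter rest = 3; eighth rest = 1; dotted half note = 6.
Sum: 4 + 4 + 3 + 1 + 4 + 3 + 1 + 6 = 26.
26 ÷ 4 = 6.5 beats.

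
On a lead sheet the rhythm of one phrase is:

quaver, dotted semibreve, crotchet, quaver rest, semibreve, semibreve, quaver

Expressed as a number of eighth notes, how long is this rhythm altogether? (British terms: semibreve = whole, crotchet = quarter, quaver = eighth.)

Each duration in eighth notes: quaver = 1; dotted semibreve = 12; crotchet = 2; quaver rest = 1; semibreve = 8; semibreve = 8; quaver = 1.
Adding: 1 + 12 + 2 + 1 + 8 + 8 + 1 = 33 eighth notes.

33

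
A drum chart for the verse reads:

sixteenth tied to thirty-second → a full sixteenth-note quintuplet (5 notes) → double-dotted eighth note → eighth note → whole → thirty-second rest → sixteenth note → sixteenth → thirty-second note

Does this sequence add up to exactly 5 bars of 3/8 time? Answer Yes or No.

Yes

One bar of 3/8 = 12 thirty-second notes, so 5 bars = 60.
Working in thirty-second notes: sixteenth tied to thirty-second (sixteenth + thirty-second) = 3; a full sixteenth-note quintuplet (5 notes) (five quintuplet sixteenths span one quarter) = 8; double-dotted eighth note = 7; eighth note = 4; whole = 32; thirty-second rest = 1; sixteenth note = 2; sixteenth = 2; thirty-second note = 1.
Altogether 3 + 8 + 7 + 4 + 32 + 1 + 2 + 2 + 1 = 60.
60 equals 60, so the answer is Yes.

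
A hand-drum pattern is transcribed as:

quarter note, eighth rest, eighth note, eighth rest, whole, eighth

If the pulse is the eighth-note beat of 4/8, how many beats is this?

One eighth-note beat = 2 sixteenth notes.
Express everything in sixteenth notes: quarter note = 4; eighth rest = 2; eighth note = 2; eighth rest = 2; whole = 16; eighth = 2.
Sum: 4 + 2 + 2 + 2 + 16 + 2 = 28.
28 ÷ 2 = 14 beats.

14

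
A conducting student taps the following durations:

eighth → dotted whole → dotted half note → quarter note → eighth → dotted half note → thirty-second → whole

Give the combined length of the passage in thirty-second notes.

145

In thirty-second notes: eighth = 4; dotted whole = 48; dotted half note = 24; quarter note = 8; eighth = 4; dotted half note = 24; thirty-second = 1; whole = 32.
Adding: 4 + 48 + 24 + 8 + 4 + 24 + 1 + 32 = 145 thirty-second notes.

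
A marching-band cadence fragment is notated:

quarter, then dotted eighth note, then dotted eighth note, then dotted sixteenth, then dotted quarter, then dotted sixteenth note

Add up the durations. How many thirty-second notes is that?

38

Working in thirty-second notes: quarter = 8; dotted eighth note = 6; dotted eighth note = 6; dotted sixteenth = 3; dotted quarter = 12; dotted sixteenth note = 3.
Total: 8 + 6 + 6 + 3 + 12 + 3 = 38 thirty-second notes.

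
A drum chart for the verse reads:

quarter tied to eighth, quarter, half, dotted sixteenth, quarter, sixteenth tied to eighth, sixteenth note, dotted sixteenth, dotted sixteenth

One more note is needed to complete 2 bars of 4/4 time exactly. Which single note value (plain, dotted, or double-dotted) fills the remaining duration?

2 bars of 4/4 = 64 thirty-second notes.
Working in thirty-second notes: quarter tied to eighth (quarter + eighth) = 12; quarter = 8; half = 16; dotted sixteenth = 3; quarter = 8; sixteenth tied to eighth (sixteenth + eighth) = 6; sixteenth note = 2; dotted sixteenth = 3; dotted sixteenth = 3.
Total: 12 + 8 + 16 + 3 + 8 + 6 + 2 + 3 + 3 = 61.
Remaining: 64 − 61 = 3 thirty-second notes, which is a dotted sixteenth note.

dotted sixteenth note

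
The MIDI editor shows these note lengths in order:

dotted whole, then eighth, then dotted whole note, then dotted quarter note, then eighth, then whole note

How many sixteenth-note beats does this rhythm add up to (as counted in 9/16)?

One sixteenth-note beat = 2 thirty-second notes.
Express everything in thirty-second notes: dotted whole = 48; eighth = 4; dotted whole note = 48; dotted quarter note = 12; eighth = 4; whole note = 32.
Adding: 48 + 4 + 48 + 12 + 4 + 32 = 148.
148 ÷ 2 = 74 beats.

74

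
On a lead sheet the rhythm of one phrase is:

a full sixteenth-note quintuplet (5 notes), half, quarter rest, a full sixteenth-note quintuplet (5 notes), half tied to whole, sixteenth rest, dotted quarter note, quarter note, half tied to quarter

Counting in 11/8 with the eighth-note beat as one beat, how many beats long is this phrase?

33.5

One eighth-note beat = 2 sixteenth notes.
In sixteenth notes: a full sixteenth-note quintuplet (5 notes) (five quintuplet sixteenths span one quarter) = 4; half = 8; quarter rest = 4; a full sixteenth-note quintuplet (5 notes) (five quintuplet sixteenths span one quarter) = 4; half tied to whole (half + whole) = 24; sixteenth rest = 1; dotted quarter note = 6; quarter note = 4; half tied to quarter (half + quarter) = 12.
Total: 4 + 8 + 4 + 4 + 24 + 1 + 6 + 4 + 12 = 67.
67 ÷ 2 = 33.5 beats.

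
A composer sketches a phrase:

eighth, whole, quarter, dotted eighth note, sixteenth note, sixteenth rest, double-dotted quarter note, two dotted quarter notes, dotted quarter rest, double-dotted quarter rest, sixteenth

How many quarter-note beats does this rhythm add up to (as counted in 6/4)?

15

One quarter-note beat = 4 sixteenth notes.
In sixteenth notes: eighth = 2; whole = 16; quarter = 4; dotted eighth note = 3; sixteenth note = 1; sixteenth rest = 1; double-dotted quarter note = 7; dotted quarter note = 6; dotted quarter note = 6; dotted quarter rest = 6; double-dotted quarter rest = 7; sixteenth = 1.
Sum: 2 + 16 + 4 + 3 + 1 + 1 + 7 + 6 + 6 + 6 + 7 + 1 = 60.
60 ÷ 4 = 15 beats.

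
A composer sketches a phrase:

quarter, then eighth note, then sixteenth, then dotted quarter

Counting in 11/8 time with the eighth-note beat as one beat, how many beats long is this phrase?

6.5

One eighth-note beat = 2 sixteenth notes.
Each duration in sixteenth notes: quarter = 4; eighth note = 2; sixteenth = 1; dotted quarter = 6.
Altogether 4 + 2 + 1 + 6 = 13.
13 ÷ 2 = 6.5 beats.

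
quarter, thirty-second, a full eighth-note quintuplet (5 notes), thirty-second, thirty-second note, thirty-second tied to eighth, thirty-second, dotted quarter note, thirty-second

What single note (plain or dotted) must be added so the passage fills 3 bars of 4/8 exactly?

3 bars of 4/8 = 48 thirty-second notes.
Express everything in thirty-second notes: quarter = 8; thirty-second = 1; a full eighth-note quintuplet (5 notes) (five quintuplet eighths span one half) = 16; thirty-second = 1; thirty-second note = 1; thirty-second tied to eighth (thirty-second + eighth) = 5; thirty-second = 1; dotted quarter note = 12; thirty-second = 1.
Sum: 8 + 1 + 16 + 1 + 1 + 5 + 1 + 12 + 1 = 46.
Remaining: 48 − 46 = 2 thirty-second notes, which is a sixteenth note.

sixteenth note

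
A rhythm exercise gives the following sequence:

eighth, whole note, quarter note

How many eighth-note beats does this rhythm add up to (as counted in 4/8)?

One eighth-note beat = 2 sixteenth notes.
In sixteenth notes: eighth = 2; whole note = 16; quarter note = 4.
Adding: 2 + 16 + 4 = 22.
22 ÷ 2 = 11 beats.

11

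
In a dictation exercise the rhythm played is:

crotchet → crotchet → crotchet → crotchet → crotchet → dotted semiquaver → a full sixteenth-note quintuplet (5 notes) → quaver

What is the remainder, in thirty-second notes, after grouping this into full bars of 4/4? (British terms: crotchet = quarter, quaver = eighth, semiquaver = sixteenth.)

23

One bar of 4/4 = 32 thirty-second notes.
Each duration in thirty-second notes: crotchet = 8; crotchet = 8; crotchet = 8; crotchet = 8; crotchet = 8; dotted semiquaver = 3; a full sixteenth-note quintuplet (5 notes) (five quintuplet sixteenths span one quarter) = 8; quaver = 4.
Sum: 8 + 8 + 8 + 8 + 8 + 3 + 8 + 4 = 55.
55 ÷ 32 = 1 complete bar with 23 thirty-second notes remaining.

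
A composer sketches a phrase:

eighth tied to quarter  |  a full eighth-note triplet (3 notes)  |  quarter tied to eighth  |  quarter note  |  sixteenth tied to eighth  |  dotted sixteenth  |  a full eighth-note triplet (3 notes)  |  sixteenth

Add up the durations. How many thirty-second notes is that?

59

Express everything in thirty-second notes: eighth tied to quarter (eighth + quarter) = 12; a full eighth-note triplet (3 notes) (three triplet eighths span one quarter) = 8; quarter tied to eighth (quarter + eighth) = 12; quarter note = 8; sixteenth tied to eighth (sixteenth + eighth) = 6; dotted sixteenth = 3; a full eighth-note triplet (3 notes) (three triplet eighths span one quarter) = 8; sixteenth = 2.
Adding: 12 + 8 + 12 + 8 + 6 + 3 + 8 + 2 = 59 thirty-second notes.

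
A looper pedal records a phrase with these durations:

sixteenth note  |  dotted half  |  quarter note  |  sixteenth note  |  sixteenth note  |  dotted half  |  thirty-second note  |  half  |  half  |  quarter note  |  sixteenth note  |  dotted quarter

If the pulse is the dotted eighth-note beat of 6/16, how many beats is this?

One dotted eighth-note beat = 6 thirty-second notes.
Each duration in thirty-second notes: sixteenth note = 2; dotted half = 24; quarter note = 8; sixteenth note = 2; sixteenth note = 2; dotted half = 24; thirty-second note = 1; half = 16; half = 16; quarter note = 8; sixteenth note = 2; dotted quarter = 12.
Total: 2 + 24 + 8 + 2 + 2 + 24 + 1 + 16 + 16 + 8 + 2 + 12 = 117.
117 ÷ 6 = 19.5 beats.

19.5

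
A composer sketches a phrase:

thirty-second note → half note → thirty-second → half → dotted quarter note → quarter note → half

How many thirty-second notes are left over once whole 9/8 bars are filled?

34

One bar of 9/8 = 36 thirty-second notes.
Working in thirty-second notes: thirty-second note = 1; half note = 16; thirty-second = 1; half = 16; dotted quarter note = 12; quarter note = 8; half = 16.
Total: 1 + 16 + 1 + 16 + 12 + 8 + 16 = 70.
70 ÷ 36 = 1 complete bar with 34 thirty-second notes remaining.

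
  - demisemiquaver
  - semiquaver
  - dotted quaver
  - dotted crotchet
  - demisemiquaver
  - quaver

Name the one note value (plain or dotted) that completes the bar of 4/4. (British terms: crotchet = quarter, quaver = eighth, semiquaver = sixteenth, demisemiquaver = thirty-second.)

The bar of 4/4 = 32 thirty-second notes.
Working in thirty-second notes: demisemiquaver = 1; semiquaver = 2; dotted quaver = 6; dotted crotchet = 12; demisemiquaver = 1; quaver = 4.
Altogether 1 + 2 + 6 + 12 + 1 + 4 = 26.
Remaining: 32 − 26 = 6 thirty-second notes, which is a dotted eighth note.

dotted eighth note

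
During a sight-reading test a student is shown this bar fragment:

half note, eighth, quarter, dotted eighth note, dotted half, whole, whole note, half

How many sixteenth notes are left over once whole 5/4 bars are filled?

9

One bar of 5/4 = 20 sixteenth notes.
Express everything in sixteenth notes: half note = 8; eighth = 2; quarter = 4; dotted eighth note = 3; dotted half = 12; whole = 16; whole note = 16; half = 8.
Adding: 8 + 2 + 4 + 3 + 12 + 16 + 16 + 8 = 69.
69 ÷ 20 = 3 complete bars with 9 sixteenth notes remaining.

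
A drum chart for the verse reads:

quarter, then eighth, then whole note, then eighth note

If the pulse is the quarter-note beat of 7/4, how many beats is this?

One quarter-note beat = 2 eighth notes.
In eighth notes: quarter = 2; eighth = 1; whole note = 8; eighth note = 1.
Adding: 2 + 1 + 8 + 1 = 12.
12 ÷ 2 = 6 beats.

6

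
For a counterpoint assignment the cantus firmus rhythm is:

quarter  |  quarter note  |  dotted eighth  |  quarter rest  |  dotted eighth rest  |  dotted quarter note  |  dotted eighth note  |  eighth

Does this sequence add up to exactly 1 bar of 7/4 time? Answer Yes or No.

No

One bar of 7/4 = 28 sixteenth notes.
Each duration in sixteenth notes: quarter = 4; quarter note = 4; dotted eighth = 3; quarter rest = 4; dotted eighth rest = 3; dotted quarter note = 6; dotted eighth note = 3; eighth = 2.
Altogether 4 + 4 + 3 + 4 + 3 + 6 + 3 + 2 = 29.
29 exceeds 28, so the answer is No.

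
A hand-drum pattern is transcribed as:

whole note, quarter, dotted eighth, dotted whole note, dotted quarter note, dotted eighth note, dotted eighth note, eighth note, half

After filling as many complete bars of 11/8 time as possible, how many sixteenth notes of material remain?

One bar of 11/8 = 22 sixteenth notes.
Express everything in sixteenth notes: whole note = 16; quarter = 4; dotted eighth = 3; dotted whole note = 24; dotted quarter note = 6; dotted eighth note = 3; dotted eighth note = 3; eighth note = 2; half = 8.
Sum: 16 + 4 + 3 + 24 + 6 + 3 + 3 + 2 + 8 = 69.
69 ÷ 22 = 3 complete bars with 3 sixteenth notes remaining.

3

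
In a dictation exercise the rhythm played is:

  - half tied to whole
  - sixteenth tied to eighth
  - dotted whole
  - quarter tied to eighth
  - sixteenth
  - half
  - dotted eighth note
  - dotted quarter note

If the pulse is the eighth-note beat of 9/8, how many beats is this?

37.5

One eighth-note beat = 2 sixteenth notes.
Each duration in sixteenth notes: half tied to whole (half + whole) = 24; sixteenth tied to eighth (sixteenth + eighth) = 3; dotted whole = 24; quarter tied to eighth (quarter + eighth) = 6; sixteenth = 1; half = 8; dotted eighth note = 3; dotted quarter note = 6.
Adding: 24 + 3 + 24 + 6 + 1 + 8 + 3 + 6 = 75.
75 ÷ 2 = 37.5 beats.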